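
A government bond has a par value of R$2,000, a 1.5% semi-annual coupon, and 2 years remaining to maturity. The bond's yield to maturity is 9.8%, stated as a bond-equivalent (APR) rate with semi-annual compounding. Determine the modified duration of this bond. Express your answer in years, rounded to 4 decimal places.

1.8833 years

Periodic yield y = 0.049. First find Macaulay duration:
  t   CF        PV=CF/(1+0.049)^t    t·PV
  1        15.00        14.2993        14.2993
  2        15.00        13.6314        27.2628
  3        15.00        12.9947        38.9840
  4     2,015.00     1,664.0758     6,656.3031
  Σ                  1,705.0012     6,736.8492
P = 1,705.0012; Macaulay duration = 6,736.8492 / 1,705.0012 = 3.95123 half-year periods = 1.97561 years.
Modified duration = D_Mac / (1 + y) = 1.97561 / 1.049 = 1.88333 years.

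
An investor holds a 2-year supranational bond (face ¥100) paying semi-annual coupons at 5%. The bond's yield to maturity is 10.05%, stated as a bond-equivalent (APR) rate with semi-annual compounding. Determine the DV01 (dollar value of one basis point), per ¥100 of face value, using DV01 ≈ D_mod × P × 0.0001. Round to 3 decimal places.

Periodic yield y = 0.05025.
  t   CF        PV=CF/(1+0.05025)^t    t·PV
  1         2.50         2.3804         2.3804
  2         2.50         2.2665         4.5330
  3         2.50         2.1581         6.4742
  4       102.50        84.2467       336.9870
  Σ                     91.0517       350.3745
P = 91.0517; D_Mac = 3.84808 half-year periods = 1.92404 yrs; D_mod = 1.83198 yrs.
DV01 ≈ 1.83198 × 91.0517 × 0.0001 = 0.016681.

¥0.017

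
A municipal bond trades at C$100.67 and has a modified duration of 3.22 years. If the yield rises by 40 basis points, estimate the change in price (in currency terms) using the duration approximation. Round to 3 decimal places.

-C$1.297

Duration approximation: ΔP/P ≈ -D_mod · Δy = -3.22 × (+0.004) = -0.012880.
ΔP ≈ 100.67 × (-0.012880) = -1.2966296.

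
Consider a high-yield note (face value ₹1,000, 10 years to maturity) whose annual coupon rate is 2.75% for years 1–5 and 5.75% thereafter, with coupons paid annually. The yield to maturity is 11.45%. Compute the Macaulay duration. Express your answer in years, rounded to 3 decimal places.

8.224 years

Periodic yield y = 0.1145. Discount each cash flow and weight by its year:
  t   CF        PV=CF/(1+0.1145)^t    t·PV
  1        27.50        24.6747        24.6747
  2        27.50        22.1397        44.2795
  3        27.50        19.8652        59.5955
  4        27.50        17.8243        71.2972
  5        27.50        15.9931        79.9654
  6        57.50        30.0046       180.0274
  7        57.50        26.9220       188.4540
  8        57.50        24.1561       193.2490
  9        57.50        21.6744       195.0696
  10    1,057.50       357.6676     3,576.6764
  Σ                    560.9218     4,613.2888
Price P = Σ PV = 560.9218.
Macaulay duration = Σ(t·PV) / P = 4,613.2888 / 560.9218 = 8.22448 years.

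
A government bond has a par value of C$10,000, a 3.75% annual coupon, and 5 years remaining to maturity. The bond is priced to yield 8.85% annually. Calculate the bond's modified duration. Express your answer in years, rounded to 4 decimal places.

4.2291 years

Periodic yield y = 0.0885. First find Macaulay duration:
  t   CF        PV=CF/(1+0.0885)^t    t·PV
  1       375.00       344.5108       344.5108
  2       375.00       316.5005       633.0010
  3       375.00       290.7676       872.3027
  4       375.00       267.1268     1,068.5074
  5    10,375.00     6,789.6273    33,948.1367
  Σ                  8,008.5331    36,866.4586
P = 8,008.5331; Macaulay duration = 36,866.4586 / 8,008.5331 = 4.60340 years.
Modified duration = D_Mac / (1 + y) = 4.60340 / 1.0885 = 4.22912 years.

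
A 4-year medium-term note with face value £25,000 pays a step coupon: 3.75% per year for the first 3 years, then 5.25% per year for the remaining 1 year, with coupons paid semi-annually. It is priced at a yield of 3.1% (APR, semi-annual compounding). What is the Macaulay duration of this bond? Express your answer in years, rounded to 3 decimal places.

3.755 years

Periodic yield y = 0.0155. Discount each cash flow and weight by its period:
  t   CF        PV=CF/(1+0.0155)^t    t·PV
  1       468.75       461.5953       461.5953
  2       468.75       454.5498       909.0995
  3       468.75       447.6118     1,342.8353
  4       468.75       440.7797     1,763.1187
  5       468.75       434.0519     2,170.2594
  6       468.75       427.4268     2,564.5606
  7       656.25       589.2639     4,124.8472
  8    25,656.25    22,685.7821   181,486.2570
  Σ                 25,941.0611   194,822.5730
Price P = Σ PV = 25,941.0611.
Macaulay duration = Σ(t·PV) / P = 194,822.5730 / 25,941.0611 = 7.51020 half-year periods.
In years: 7.51020 / 2 = 3.75510 years.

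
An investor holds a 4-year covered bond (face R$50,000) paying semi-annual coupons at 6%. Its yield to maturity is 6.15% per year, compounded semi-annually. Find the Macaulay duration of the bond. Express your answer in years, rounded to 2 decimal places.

3.61 years

Periodic yield y = 0.03075. Discount each cash flow and weight by its period:
  t   CF        PV=CF/(1+0.03075)^t    t·PV
  1     1,500.00     1,455.2510     1,455.2510
  2     1,500.00     1,411.8370     2,823.6741
  3     1,500.00     1,369.7182     4,109.1546
  4     1,500.00     1,328.8559     5,315.4236
  5     1,500.00     1,289.2126     6,446.0630
  6     1,500.00     1,250.7520     7,504.5119
  7     1,500.00     1,213.4387     8,494.0712
  8    51,500.00    40,418.5269   323,348.2153
  Σ                 49,737.5924   359,496.3646
Price P = Σ PV = 49,737.5924.
Macaulay duration = Σ(t·PV) / P = 359,496.3646 / 49,737.5924 = 7.22786 half-year periods.
In years: 7.22786 / 2 = 3.61393 years.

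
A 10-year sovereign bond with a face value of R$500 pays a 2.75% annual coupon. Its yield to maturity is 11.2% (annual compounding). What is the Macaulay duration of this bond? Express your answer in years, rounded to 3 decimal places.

Periodic yield y = 0.112. Discount each cash flow and weight by its year:
  t   CF        PV=CF/(1+0.112)^t    t·PV
  1        13.75        12.3651        12.3651
  2        13.75        11.1197        22.2394
  3        13.75         9.9997        29.9992
  4        13.75         8.9926        35.9703
  5        13.75         8.0868        40.4342
  6        13.75         7.2723        43.6340
  7        13.75         6.5399        45.7791
  8        13.75         5.8812        47.0494
  9        13.75         5.2888        47.5995
  10      513.75       177.7068     1,777.0677
  Σ                    253.2529     2,102.1378
Price P = Σ PV = 253.2529.
Macaulay duration = Σ(t·PV) / P = 2,102.1378 / 253.2529 = 8.30055 years.

8.301 years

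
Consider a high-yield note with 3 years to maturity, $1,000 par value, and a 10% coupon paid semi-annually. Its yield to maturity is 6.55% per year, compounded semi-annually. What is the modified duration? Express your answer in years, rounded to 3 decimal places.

Periodic yield y = 0.03275. First find Macaulay duration:
  t   CF        PV=CF/(1+0.03275)^t    t·PV
  1        50.00        48.4144        48.4144
  2        50.00        46.8791        93.7583
  3        50.00        45.3925       136.1776
  4        50.00        43.9531       175.8123
  5        50.00        42.5593       212.7963
  6     1,050.00       865.4024     5,192.4142
  Σ                  1,092.6008     5,859.3730
P = 1,092.6008; Macaulay duration = 5,859.3730 / 1,092.6008 = 5.36278 half-year periods = 2.68139 years.
Modified duration = D_Mac / (1 + y) = 2.68139 / 1.03275 = 2.59636 years.

2.596 years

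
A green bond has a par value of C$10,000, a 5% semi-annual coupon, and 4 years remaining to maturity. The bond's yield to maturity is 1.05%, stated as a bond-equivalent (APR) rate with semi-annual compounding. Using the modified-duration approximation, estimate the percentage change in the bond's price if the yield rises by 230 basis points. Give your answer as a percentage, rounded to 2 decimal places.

-8.47%

Periodic yield y = 0.00525. Modified duration first:
  t   CF        PV=CF/(1+0.00525)^t    t·PV
  1       250.00       248.6944       248.6944
  2       250.00       247.3955       494.7911
  3       250.00       246.1035       738.3105
  4       250.00       244.8182       979.2728
  5       250.00       243.5396     1,217.6980
  6       250.00       242.2677     1,453.6062
  7       250.00       241.0024     1,687.0171
  8    10,250.00     9,829.4951    78,635.9609
  Σ                 11,543.3164    85,455.3508
P = 11,543.3164; D_Mac = 7.40302 half-year periods = 3.70151 yrs; D_mod = 3.70151/(1+0.00525) = 3.68218 yrs.
ΔP/P ≈ -D_mod · Δy = -3.68218 × (+0.023) = -0.084690 = -8.4690%.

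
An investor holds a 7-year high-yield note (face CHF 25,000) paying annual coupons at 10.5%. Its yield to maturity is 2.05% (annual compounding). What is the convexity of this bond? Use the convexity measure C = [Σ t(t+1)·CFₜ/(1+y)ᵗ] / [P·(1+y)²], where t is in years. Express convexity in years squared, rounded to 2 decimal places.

With y = 0.0205:
  t   CF        PV=CF/(1+0.0205)^t    t·PV        t(t+1)·PV
  1     2,625.00     2,572.2685     2,572.2685       5,144.5370
  2     2,625.00     2,520.5963     5,041.1925      15,123.5776
  3     2,625.00     2,469.9621     7,409.8862      29,639.5446
  4     2,625.00     2,420.3450     9,681.3799      48,406.8996
  5     2,625.00     2,371.7246    11,858.6231      71,151.7387
  6     2,625.00     2,324.0810    13,944.4858      97,611.4005
  7    27,625.00    23,966.8647   167,768.0526   1,342,144.4206
  Σ                 38,645.8420   218,275.8886   1,609,222.1186
P = 38,645.8420.
Convexity = Σ t(t+1)·PV / [P·(1+y)²] = 1,609,222.1186 / (38,645.8420 × 1.041420) = 39.98409.

39.98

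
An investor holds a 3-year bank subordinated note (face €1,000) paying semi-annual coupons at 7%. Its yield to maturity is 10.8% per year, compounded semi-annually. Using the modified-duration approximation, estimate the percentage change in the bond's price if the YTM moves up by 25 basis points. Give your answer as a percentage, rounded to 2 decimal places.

Periodic yield y = 0.054. Modified duration first:
  t   CF        PV=CF/(1+0.054)^t    t·PV
  1        35.00        33.2068        33.2068
  2        35.00        31.5055        63.0111
  3        35.00        29.8914        89.6742
  4        35.00        28.3600       113.4398
  5        35.00        26.9070       134.5349
  6     1,035.00       754.9126     4,529.4757
  Σ                    904.7833     4,963.3425
P = 904.7833; D_Mac = 5.48567 half-year periods = 2.74283 yrs; D_mod = 2.74283/(1+0.054) = 2.60231 yrs.
ΔP/P ≈ -D_mod · Δy = -2.60231 × (+0.0025) = -0.006506 = -0.6506%.

-0.65%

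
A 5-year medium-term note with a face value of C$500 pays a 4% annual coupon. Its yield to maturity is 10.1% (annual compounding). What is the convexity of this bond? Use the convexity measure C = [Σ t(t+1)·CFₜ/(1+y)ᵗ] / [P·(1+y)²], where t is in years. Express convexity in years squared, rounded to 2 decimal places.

21.94

With y = 0.101:
  t   CF        PV=CF/(1+0.101)^t    t·PV        t(t+1)·PV
  1        20.00        18.1653        18.1653          36.3306
  2        20.00        16.4989        32.9978          98.9935
  3        20.00        14.9854        44.9562         179.8247
  4        20.00        13.6107        54.4428         272.2142
  5       520.00       321.4154     1,607.0772       9,642.4635
  Σ                    384.6758     1,757.6394      10,229.8264
P = 384.6758.
Convexity = Σ t(t+1)·PV / [P·(1+y)²] = 10,229.8264 / (384.6758 × 1.212201) = 21.93809.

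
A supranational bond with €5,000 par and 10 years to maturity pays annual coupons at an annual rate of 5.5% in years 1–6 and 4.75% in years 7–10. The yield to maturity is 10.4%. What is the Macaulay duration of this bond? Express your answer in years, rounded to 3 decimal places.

Periodic yield y = 0.104. Discount each cash flow and weight by its year:
  t   CF        PV=CF/(1+0.104)^t    t·PV
  1       275.00       249.0942       249.0942
  2       275.00       225.6288       451.2576
  3       275.00       204.3739       613.1218
  4       275.00       185.1213       740.4852
  5       275.00       167.6823       838.4117
  6       275.00       151.8862       911.3171
  7       237.50       118.8174       831.7219
  8       237.50       107.6245       860.9958
  9       237.50        97.4859       877.3734
  10    5,237.50     1,947.3020    19,473.0196
  Σ                  3,455.0165    25,846.7983
Price P = Σ PV = 3,455.0165.
Macaulay duration = Σ(t·PV) / P = 25,846.7983 / 3,455.0165 = 7.48095 years.

7.481 years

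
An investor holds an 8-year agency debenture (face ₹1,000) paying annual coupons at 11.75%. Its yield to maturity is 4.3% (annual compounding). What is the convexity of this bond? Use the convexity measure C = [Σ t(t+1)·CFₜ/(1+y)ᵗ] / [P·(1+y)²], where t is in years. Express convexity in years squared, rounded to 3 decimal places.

44.961

With y = 0.043:
  t   CF        PV=CF/(1+0.043)^t    t·PV        t(t+1)·PV
  1       117.50       112.6558       112.6558         225.3116
  2       117.50       108.0113       216.0226         648.0679
  3       117.50       103.5583       310.6749       1,242.6997
  4       117.50        99.2889       397.1555       1,985.7777
  5       117.50        95.1955       475.9774       2,855.8644
  6       117.50        91.2708       547.6250       3,833.3750
  7       117.50        87.5080       612.5559       4,900.4474
  8     1,117.50       797.9452     6,383.5616      57,452.0541
  Σ                  1,495.4338     9,056.2288      73,143.5978
P = 1,495.4338.
Convexity = Σ t(t+1)·PV / [P·(1+y)²] = 73,143.5978 / (1,495.4338 × 1.087849) = 44.96147.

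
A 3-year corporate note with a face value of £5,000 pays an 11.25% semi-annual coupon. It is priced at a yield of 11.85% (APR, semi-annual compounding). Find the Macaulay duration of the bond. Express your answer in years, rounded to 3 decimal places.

2.625 years

Periodic yield y = 0.05925. Discount each cash flow and weight by its period:
  t   CF        PV=CF/(1+0.05925)^t    t·PV
  1       281.25       265.5181       265.5181
  2       281.25       250.6661       501.3322
  3       281.25       236.6449       709.9346
  4       281.25       223.4080       893.6318
  5       281.25       210.9115     1,054.5573
  6     5,281.25     3,738.9176    22,433.5054
  Σ                  4,926.0660    25,858.4794
Price P = Σ PV = 4,926.0660.
Macaulay duration = Σ(t·PV) / P = 25,858.4794 / 4,926.0660 = 5.24932 half-year periods.
In years: 5.24932 / 2 = 2.62466 years.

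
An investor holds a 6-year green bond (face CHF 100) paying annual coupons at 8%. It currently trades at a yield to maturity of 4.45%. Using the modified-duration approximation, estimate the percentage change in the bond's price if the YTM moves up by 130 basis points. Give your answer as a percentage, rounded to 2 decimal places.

Periodic yield y = 0.0445. Modified duration first:
  t   CF        PV=CF/(1+0.0445)^t    t·PV
  1         8.00         7.6592         7.6592
  2         8.00         7.3329        14.6657
  3         8.00         7.0204        21.0613
  4         8.00         6.7213        26.8854
  5         8.00         6.4350        32.1749
  6       108.00        83.1712       499.0273
  Σ                    118.3400       601.4739
P = 118.3400; D_Mac = 5.08259 yrs; D_mod = 5.08259/(1+0.0445) = 4.86605 yrs.
ΔP/P ≈ -D_mod · Δy = -4.86605 × (+0.013) = -0.063259 = -6.3259%.

-6.33%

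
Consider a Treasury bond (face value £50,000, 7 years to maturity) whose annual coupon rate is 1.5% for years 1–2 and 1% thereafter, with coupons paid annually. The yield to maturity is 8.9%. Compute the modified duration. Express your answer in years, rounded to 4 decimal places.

6.1008 years

Periodic yield y = 0.089. First find Macaulay duration:
  t   CF        PV=CF/(1+0.089)^t    t·PV
  1       750.00       688.7052       688.7052
  2       750.00       632.4199     1,264.8397
  3       500.00       387.1563     1,161.4690
  4       500.00       355.5155     1,422.0618
  5       500.00       326.4605     1,632.3024
  6       500.00       299.7800     1,798.6803
  7    50,500.00    27,803.2919   194,623.0435
  Σ                 30,493.3293   202,591.1020
P = 30,493.3293; Macaulay duration = 202,591.1020 / 30,493.3293 = 6.64378 years.
Modified duration = D_Mac / (1 + y) = 6.64378 / 1.089 = 6.10081 years.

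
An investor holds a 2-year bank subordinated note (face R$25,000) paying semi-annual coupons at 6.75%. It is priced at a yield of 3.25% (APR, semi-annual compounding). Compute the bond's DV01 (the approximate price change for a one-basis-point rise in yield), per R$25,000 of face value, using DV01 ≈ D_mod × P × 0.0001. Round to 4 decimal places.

R$5.0084

Periodic yield y = 0.01625.
  t   CF        PV=CF/(1+0.01625)^t    t·PV
  1       843.75       830.2583       830.2583
  2       843.75       816.9823     1,633.9647
  3       843.75       803.9187     2,411.7560
  4    25,843.75    24,229.9935    96,919.9738
  Σ                 26,681.1528   101,795.9528
P = 26,681.1528; D_Mac = 3.81528 half-year periods = 1.90764 yrs; D_mod = 1.87713 yrs.
DV01 ≈ 1.87713 × 26,681.1528 × 0.0001 = 5.008411.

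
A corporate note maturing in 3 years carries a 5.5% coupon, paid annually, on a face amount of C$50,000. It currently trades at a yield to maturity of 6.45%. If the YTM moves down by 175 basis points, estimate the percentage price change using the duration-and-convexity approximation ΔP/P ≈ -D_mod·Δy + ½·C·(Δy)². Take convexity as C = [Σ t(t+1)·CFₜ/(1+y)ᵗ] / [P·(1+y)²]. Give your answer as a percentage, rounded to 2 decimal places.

+4.83%

With y = 0.0645:
  t   CF        PV=CF/(1+0.0645)^t    t·PV        t(t+1)·PV
  1     2,750.00     2,583.3725     2,583.3725       5,166.7450
  2     2,750.00     2,426.8412     4,853.6824      14,561.0473
  3    52,750.00    43,730.6031   131,191.8092     524,767.2370
  Σ                 48,740.8168   138,628.8641     544,495.0292
P = 48,740.8168; D_Mac = 2.84420 yrs; D_mod = 2.67187 yrs; C = 9.85848.
Duration effect: -2.67187 × (-0.0175) = +0.046758
Convexity effect: 0.5 × 9.85848 × (-0.0175)² = +0.0015096
ΔP/P ≈ +0.046758 + 0.0015096 = +0.048267 = +4.8267%.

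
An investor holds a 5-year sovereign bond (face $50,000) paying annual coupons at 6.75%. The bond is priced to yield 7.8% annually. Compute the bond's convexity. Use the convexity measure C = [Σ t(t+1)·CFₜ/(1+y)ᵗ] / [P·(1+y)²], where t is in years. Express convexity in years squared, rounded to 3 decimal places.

With y = 0.078:
  t   CF        PV=CF/(1+0.078)^t    t·PV        t(t+1)·PV
  1     3,375.00     3,130.7978     3,130.7978       6,261.5955
  2     3,375.00     2,904.2651     5,808.5302      17,425.5906
  3     3,375.00     2,694.1235     8,082.3704      32,329.4816
  4     3,375.00     2,499.1869     9,996.7476      49,983.7378
  5    53,375.00    36,664.3579   183,321.7896   1,099,930.7374
  Σ                 47,892.7311   210,340.2355   1,205,931.1429
P = 47,892.7311.
Convexity = Σ t(t+1)·PV / [P·(1+y)²] = 1,205,931.1429 / (47,892.7311 × 1.162084) = 21.66783.

21.668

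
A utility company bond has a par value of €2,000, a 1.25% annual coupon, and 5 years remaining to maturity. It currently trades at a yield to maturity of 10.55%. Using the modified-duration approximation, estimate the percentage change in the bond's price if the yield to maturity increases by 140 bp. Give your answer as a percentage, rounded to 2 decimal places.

-6.13%

Periodic yield y = 0.1055. Modified duration first:
  t   CF        PV=CF/(1+0.1055)^t    t·PV
  1        25.00        22.6142        22.6142
  2        25.00        20.4561        40.9122
  3        25.00        18.5039        55.5118
  4        25.00        16.7381        66.9522
  5     2,025.00     1,226.3976     6,131.9880
  Σ                  1,304.7099     6,317.9784
P = 1,304.7099; D_Mac = 4.84244 yrs; D_mod = 4.84244/(1+0.1055) = 4.38032 yrs.
ΔP/P ≈ -D_mod · Δy = -4.38032 × (+0.014) = -0.061324 = -6.1324%.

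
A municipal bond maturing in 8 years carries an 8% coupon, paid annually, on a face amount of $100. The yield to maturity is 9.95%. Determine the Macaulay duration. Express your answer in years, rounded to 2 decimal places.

6.09 years

Periodic yield y = 0.0995. Discount each cash flow and weight by its year:
  t   CF        PV=CF/(1+0.0995)^t    t·PV
  1         8.00         7.2760         7.2760
  2         8.00         6.6176        13.2352
  3         8.00         6.0187        18.0562
  4         8.00         5.4741        21.8962
  5         8.00         4.9787        24.8934
  6         8.00         4.5281        27.1688
  7         8.00         4.1184        28.8285
  8       108.00        50.5664       404.5311
  Σ                     89.5779       545.8852
Price P = Σ PV = 89.5779.
Macaulay duration = Σ(t·PV) / P = 545.8852 / 89.5779 = 6.09397 years.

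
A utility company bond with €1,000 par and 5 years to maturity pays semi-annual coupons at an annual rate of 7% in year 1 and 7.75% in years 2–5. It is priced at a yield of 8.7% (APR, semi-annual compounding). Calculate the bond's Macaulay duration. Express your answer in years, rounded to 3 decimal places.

Periodic yield y = 0.0435. Discount each cash flow and weight by its period:
  t   CF        PV=CF/(1+0.0435)^t    t·PV
  1        35.00        33.5410        33.5410
  2        35.00        32.1428        64.2855
  3        38.75        34.1031       102.3094
  4        38.75        32.6815       130.7260
  5        38.75        31.3191       156.5956
  6        38.75        30.0135       180.0811
  7        38.75        28.7624       201.3365
  8        38.75        27.5634       220.5068
  9        38.75        26.4143       237.7290
  10    1,038.75       678.5573     6,785.5726
  Σ                    955.0983     8,112.6835
Price P = Σ PV = 955.0983.
Macaulay duration = Σ(t·PV) / P = 8,112.6835 / 955.0983 = 8.49408 half-year periods.
In years: 8.49408 / 2 = 4.24704 years.

4.247 years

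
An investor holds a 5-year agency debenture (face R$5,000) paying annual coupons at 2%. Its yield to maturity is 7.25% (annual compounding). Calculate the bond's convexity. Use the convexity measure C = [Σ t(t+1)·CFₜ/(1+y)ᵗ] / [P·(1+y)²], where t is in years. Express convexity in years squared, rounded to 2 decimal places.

With y = 0.0725:
  t   CF        PV=CF/(1+0.0725)^t    t·PV        t(t+1)·PV
  1       100.00        93.2401        93.2401         186.4802
  2       100.00        86.9371       173.8743         521.6229
  3       100.00        81.0603       243.1808         972.7234
  4       100.00        75.5807       302.3227       1,511.6136
  5     5,100.00     3,594.0463    17,970.2317     107,821.3901
  Σ                  3,930.8645    18,782.8496     111,013.8301
P = 3,930.8645.
Convexity = Σ t(t+1)·PV / [P·(1+y)²] = 111,013.8301 / (3,930.8645 × 1.150256) = 24.55243.

24.55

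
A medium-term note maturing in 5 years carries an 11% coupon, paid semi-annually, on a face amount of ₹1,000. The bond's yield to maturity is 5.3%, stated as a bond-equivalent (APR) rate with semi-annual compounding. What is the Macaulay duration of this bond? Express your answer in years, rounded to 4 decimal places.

4.0972 years

Periodic yield y = 0.0265. Discount each cash flow and weight by its period:
  t   CF        PV=CF/(1+0.0265)^t    t·PV
  1        55.00        53.5801        53.5801
  2        55.00        52.1969       104.3938
  3        55.00        50.8494       152.5482
  4        55.00        49.5367       198.1467
  5        55.00        48.2578       241.2892
  6        55.00        47.0120       282.0722
  7        55.00        45.7984       320.5886
  8        55.00        44.6160       356.9284
  9        55.00        43.4642       391.1782
  10    1,055.00       812.1999     8,121.9988
  Σ                  1,247.5115    10,222.7242
Price P = Σ PV = 1,247.5115.
Macaulay duration = Σ(t·PV) / P = 10,222.7242 / 1,247.5115 = 8.19449 half-year periods.
In years: 8.19449 / 2 = 4.09725 years.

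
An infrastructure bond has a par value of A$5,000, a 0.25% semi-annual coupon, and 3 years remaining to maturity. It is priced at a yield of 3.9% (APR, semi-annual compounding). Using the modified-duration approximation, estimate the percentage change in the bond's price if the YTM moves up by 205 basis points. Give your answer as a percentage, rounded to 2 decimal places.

Periodic yield y = 0.0195. Modified duration first:
  t   CF        PV=CF/(1+0.0195)^t    t·PV
  1         6.25         6.1305         6.1305
  2         6.25         6.0132        12.0264
  3         6.25         5.8982        17.6946
  4         6.25         5.7854        23.1415
  5         6.25         5.6747        28.3736
  6     5,006.25     4,458.5039    26,751.0235
  Σ                  4,488.0058    26,838.3900
P = 4,488.0058; D_Mac = 5.98003 half-year periods = 2.99001 yrs; D_mod = 2.99001/(1+0.0195) = 2.93282 yrs.
ΔP/P ≈ -D_mod · Δy = -2.93282 × (+0.0205) = -0.060123 = -6.0123%.

-6.01%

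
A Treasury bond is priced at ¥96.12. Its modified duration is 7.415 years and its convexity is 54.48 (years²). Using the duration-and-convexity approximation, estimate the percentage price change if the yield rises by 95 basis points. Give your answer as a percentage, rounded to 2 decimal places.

-6.80%

Duration effect: -D_mod·Δy = -7.415 × (+0.0095) = -0.0704425
Convexity effect: ½·C·(Δy)² = 0.5 × 54.48 × (0.0095)² = +0.00245841
ΔP/P ≈ -0.0704425 + 0.00245841 = -0.06798409
= -6.798409%.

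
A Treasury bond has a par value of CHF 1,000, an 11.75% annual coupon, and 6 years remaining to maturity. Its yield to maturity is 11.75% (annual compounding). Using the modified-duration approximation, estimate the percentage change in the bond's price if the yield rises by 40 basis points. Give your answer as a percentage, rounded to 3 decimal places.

Periodic yield y = 0.1175. Modified duration first:
  t   CF        PV=CF/(1+0.1175)^t    t·PV
  1       117.50       105.1454       105.1454
  2       117.50        94.0899       188.1797
  3       117.50        84.1967       252.5902
  4       117.50        75.3438       301.3754
  5       117.50        67.4218       337.1089
  6     1,117.50       573.8024     3,442.8142
  Σ                  1,000.0000     4,627.2138
P = 1,000.0000; D_Mac = 4.62721 yrs; D_mod = 4.62721/(1+0.1175) = 4.14068 yrs.
ΔP/P ≈ -D_mod · Δy = -4.14068 × (+0.004) = -0.016563 = -1.6563%.

-1.656%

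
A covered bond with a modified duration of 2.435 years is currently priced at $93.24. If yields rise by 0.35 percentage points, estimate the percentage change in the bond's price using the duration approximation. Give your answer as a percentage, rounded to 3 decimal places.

Duration approximation: ΔP/P ≈ -D_mod · Δy = -2.435 × (+0.0035) = -0.0085225.
As a percentage: -0.85225%.

-0.852%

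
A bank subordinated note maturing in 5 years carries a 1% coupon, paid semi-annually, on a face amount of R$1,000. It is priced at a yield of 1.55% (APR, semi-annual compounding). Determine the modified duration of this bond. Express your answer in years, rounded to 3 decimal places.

4.850 years

Periodic yield y = 0.00775. First find Macaulay duration:
  t   CF        PV=CF/(1+0.00775)^t    t·PV
  1         5.00         4.9615         4.9615
  2         5.00         4.9234         9.8468
  3         5.00         4.8855        14.6566
  4         5.00         4.8480        19.3918
  5         5.00         4.8107        24.0534
  6         5.00         4.7737        28.6421
  7         5.00         4.7370        33.1588
  8         5.00         4.7005        37.6043
  9         5.00         4.6644        41.9795
  10    1,005.00       930.3321     9,303.3207
  Σ                    973.6367     9,517.6155
P = 973.6367; Macaulay duration = 9,517.6155 / 973.6367 = 9.77532 half-year periods = 4.88766 years.
Modified duration = D_Mac / (1 + y) = 4.88766 / 1.00775 = 4.85007 years.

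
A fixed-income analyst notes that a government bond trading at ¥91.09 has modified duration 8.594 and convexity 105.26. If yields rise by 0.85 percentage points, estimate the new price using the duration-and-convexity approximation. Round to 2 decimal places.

Duration effect: -D_mod·Δy = -8.594 × (+0.0085) = -0.073049
Convexity effect: ½·C·(Δy)² = 0.5 × 105.26 × (0.0085)² = +0.0038025175
ΔP/P ≈ -0.073049 + 0.0038025175 = -0.0692464825
New price ≈ 91.09 × (1 - 0.0692464825) = 84.782337909075.

¥84.78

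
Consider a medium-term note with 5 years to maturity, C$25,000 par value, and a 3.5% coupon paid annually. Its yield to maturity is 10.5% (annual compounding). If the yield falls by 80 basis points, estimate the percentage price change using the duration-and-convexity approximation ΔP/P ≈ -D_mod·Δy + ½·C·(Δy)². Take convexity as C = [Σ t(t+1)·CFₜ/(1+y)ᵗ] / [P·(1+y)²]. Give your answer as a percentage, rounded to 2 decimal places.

+3.41%

With y = 0.105:
  t   CF        PV=CF/(1+0.105)^t    t·PV        t(t+1)·PV
  1       875.00       791.8552       791.8552       1,583.7104
  2       875.00       716.6110     1,433.2221       4,299.6663
  3       875.00       648.5168     1,945.5503       7,782.2014
  4       875.00       586.8930     2,347.5721      11,737.8603
  5    25,875.00    15,706.1221    78,530.6103     471,183.6619
  Σ                 18,449.9981    85,048.8100     496,587.1003
P = 18,449.9981; D_Mac = 4.60969 yrs; D_mod = 4.17167 yrs; C = 22.04320.
Duration effect: -4.17167 × (-0.008) = +0.033373
Convexity effect: 0.5 × 22.04320 × (-0.008)² = +0.0007054
ΔP/P ≈ +0.033373 + 0.0007054 = +0.034079 = +3.4079%.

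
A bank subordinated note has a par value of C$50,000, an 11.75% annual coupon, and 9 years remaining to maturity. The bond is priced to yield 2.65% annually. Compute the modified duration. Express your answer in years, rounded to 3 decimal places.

Periodic yield y = 0.0265. First find Macaulay duration:
  t   CF        PV=CF/(1+0.0265)^t    t·PV
  1     5,875.00     5,723.3317     5,723.3317
  2     5,875.00     5,575.5789    11,151.1577
  3     5,875.00     5,431.6404    16,294.9212
  4     5,875.00     5,291.4178    21,165.6713
  5     5,875.00     5,154.8152    25,774.0761
  6     5,875.00     5,021.7391    30,130.4348
  7     5,875.00     4,892.0985    34,244.6897
  8     5,875.00     4,765.8047    38,126.4376
  9    55,875.00    44,155.7182   397,401.4636
  Σ                 86,012.1446   580,012.1837
P = 86,012.1446; Macaulay duration = 580,012.1837 / 86,012.1446 = 6.74338 years.
Modified duration = D_Mac / (1 + y) = 6.74338 / 1.0265 = 6.56929 years.

6.569 years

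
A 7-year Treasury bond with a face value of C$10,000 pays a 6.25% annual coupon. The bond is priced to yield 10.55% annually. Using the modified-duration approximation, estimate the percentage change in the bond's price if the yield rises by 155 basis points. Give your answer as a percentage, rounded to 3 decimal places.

Periodic yield y = 0.1055. Modified duration first:
  t   CF        PV=CF/(1+0.1055)^t    t·PV
  1       625.00       565.3550       565.3550
  2       625.00       511.4021     1,022.8042
  3       625.00       462.5980     1,387.7941
  4       625.00       418.4514     1,673.8056
  5       625.00       378.5178     1,892.5889
  6       625.00       342.3951     2,054.3706
  7    10,625.00     5,265.2344    36,856.6408
  Σ                  7,943.9539    45,453.3593
P = 7,943.9539; D_Mac = 5.72176 yrs; D_mod = 5.72176/(1+0.1055) = 5.17572 yrs.
ΔP/P ≈ -D_mod · Δy = -5.17572 × (+0.0155) = -0.080224 = -8.0224%.

-8.022%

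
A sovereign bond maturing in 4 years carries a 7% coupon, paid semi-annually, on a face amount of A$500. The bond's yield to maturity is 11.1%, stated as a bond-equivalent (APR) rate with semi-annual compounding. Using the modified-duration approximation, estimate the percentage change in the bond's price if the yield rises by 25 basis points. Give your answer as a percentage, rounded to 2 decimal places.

Periodic yield y = 0.0555. Modified duration first:
  t   CF        PV=CF/(1+0.0555)^t    t·PV
  1        17.50        16.5798        16.5798
  2        17.50        15.7080        31.4160
  3        17.50        14.8821        44.6462
  4        17.50        14.0995        56.3982
  5        17.50        13.3582        66.7908
  6        17.50        12.6558        75.9346
  7        17.50        11.9903        83.9322
  8       517.50       335.9266     2,687.4132
  Σ                    435.2004     3,063.1110
P = 435.2004; D_Mac = 7.03839 half-year periods = 3.51920 yrs; D_mod = 3.51920/(1+0.0555) = 3.33415 yrs.
ΔP/P ≈ -D_mod · Δy = -3.33415 × (+0.0025) = -0.008335 = -0.8335%.

-0.83%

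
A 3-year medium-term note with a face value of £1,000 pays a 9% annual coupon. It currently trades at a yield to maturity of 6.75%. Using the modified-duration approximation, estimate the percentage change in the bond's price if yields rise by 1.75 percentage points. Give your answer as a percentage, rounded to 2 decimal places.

-4.53%

Periodic yield y = 0.0675. Modified duration first:
  t   CF        PV=CF/(1+0.0675)^t    t·PV
  1        90.00        84.3091        84.3091
  2        90.00        78.9781       157.9562
  3     1,090.00       896.0306     2,688.0918
  Σ                  1,059.3179     2,930.3572
P = 1,059.3179; D_Mac = 2.76627 yrs; D_mod = 2.76627/(1+0.0675) = 2.59135 yrs.
ΔP/P ≈ -D_mod · Δy = -2.59135 × (+0.0175) = -0.045349 = -4.5349%.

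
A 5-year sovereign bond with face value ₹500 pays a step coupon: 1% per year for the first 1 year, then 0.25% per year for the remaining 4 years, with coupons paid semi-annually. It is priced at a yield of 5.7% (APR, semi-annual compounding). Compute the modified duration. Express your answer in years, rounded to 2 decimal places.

Periodic yield y = 0.0285. First find Macaulay duration:
  t   CF        PV=CF/(1+0.0285)^t    t·PV
  1        2.500         2.4307         2.4307
  2        2.500         2.3634         4.7267
  3        0.625         0.5745         1.7234
  4        0.625         0.5586         2.2342
  5        0.625         0.5431         2.7154
  6        0.625         0.5280         3.1681
  7        0.625         0.5134         3.5938
  8        0.625         0.4992         3.9933
  9        0.625         0.4853         4.3680
  10     500.625       377.9807     3,779.8065
  Σ                    386.4768     3,808.7602
P = 386.4768; Macaulay duration = 3,808.7602 / 386.4768 = 9.85508 half-year periods = 4.92754 years.
Modified duration = D_Mac / (1 + y) = 4.92754 / 1.0285 = 4.79100 years.

4.79 years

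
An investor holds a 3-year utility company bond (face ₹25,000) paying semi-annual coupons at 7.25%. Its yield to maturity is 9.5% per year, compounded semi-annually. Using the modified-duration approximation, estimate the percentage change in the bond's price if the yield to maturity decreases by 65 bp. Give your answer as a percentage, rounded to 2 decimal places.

+1.70%

Periodic yield y = 0.0475. Modified duration first:
  t   CF        PV=CF/(1+0.0475)^t    t·PV
  1       906.25       865.1551       865.1551
  2       906.25       825.9238     1,651.8475
  3       906.25       788.4714     2,365.4141
  4       906.25       752.7173     3,010.8692
  5       906.25       718.5845     3,592.9226
  6    25,906.25    19,610.1250   117,660.7501
  Σ                 23,560.9771   129,146.9586
P = 23,560.9771; D_Mac = 5.48139 half-year periods = 2.74070 yrs; D_mod = 2.74070/(1+0.0475) = 2.61642 yrs.
ΔP/P ≈ -D_mod · Δy = -2.61642 × (-0.0065) = +0.017007 = +1.7007%.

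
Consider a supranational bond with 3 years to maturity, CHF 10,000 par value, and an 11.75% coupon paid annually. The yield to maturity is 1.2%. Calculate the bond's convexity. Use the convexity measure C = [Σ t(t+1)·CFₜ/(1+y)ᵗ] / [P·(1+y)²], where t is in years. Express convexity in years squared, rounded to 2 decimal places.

10.34

With y = 0.012:
  t   CF        PV=CF/(1+0.012)^t    t·PV        t(t+1)·PV
  1     1,175.00     1,161.0672     1,161.0672       2,322.1344
  2     1,175.00     1,147.2996     2,294.5992       6,883.7976
  3    11,175.00    10,782.1655    32,346.4965     129,385.9862
  Σ                 13,090.5323    35,802.1629     138,591.9182
P = 13,090.5323.
Convexity = Σ t(t+1)·PV / [P·(1+y)²] = 138,591.9182 / (13,090.5323 × 1.024144) = 10.33760.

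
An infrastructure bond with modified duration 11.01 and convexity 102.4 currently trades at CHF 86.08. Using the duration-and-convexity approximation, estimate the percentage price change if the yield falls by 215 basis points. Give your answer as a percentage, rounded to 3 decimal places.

Duration effect: -D_mod·Δy = -11.01 × (-0.0215) = +0.236715
Convexity effect: ½·C·(Δy)² = 0.5 × 102.4 × (-0.0215)² = +0.0236672
ΔP/P ≈ +0.236715 + 0.0236672 = +0.2603822
= +26.03822%.

+26.038%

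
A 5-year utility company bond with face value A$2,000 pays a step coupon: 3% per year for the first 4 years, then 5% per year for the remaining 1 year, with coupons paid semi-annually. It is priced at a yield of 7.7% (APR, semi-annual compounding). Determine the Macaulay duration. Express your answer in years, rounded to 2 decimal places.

4.64 years

Periodic yield y = 0.0385. Discount each cash flow and weight by its period:
  t   CF        PV=CF/(1+0.0385)^t    t·PV
  1        30.00        28.8878        28.8878
  2        30.00        27.8169        55.6337
  3        30.00        26.7856        80.3569
  4        30.00        25.7926       103.1704
  5        30.00        24.8364       124.1820
  6        30.00        23.9157       143.4939
  7        30.00        23.0290       161.2032
  8        30.00        22.1753       177.4023
  9        50.00        35.5886       320.2978
  10    2,050.00     1,405.0405    14,050.4053
  Σ                  1,643.8685    15,245.0335
Price P = Σ PV = 1,643.8685.
Macaulay duration = Σ(t·PV) / P = 15,245.0335 / 1,643.8685 = 9.27388 half-year periods.
In years: 9.27388 / 2 = 4.63694 years.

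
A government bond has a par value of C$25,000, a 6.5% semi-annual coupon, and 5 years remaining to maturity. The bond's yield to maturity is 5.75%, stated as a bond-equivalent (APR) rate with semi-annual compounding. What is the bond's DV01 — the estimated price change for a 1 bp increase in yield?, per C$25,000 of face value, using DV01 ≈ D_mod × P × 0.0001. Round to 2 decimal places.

C$10.94

Periodic yield y = 0.02875.
  t   CF        PV=CF/(1+0.02875)^t    t·PV
  1       812.50       789.7934       789.7934
  2       812.50       767.7214     1,535.4429
  3       812.50       746.2663     2,238.7989
  4       812.50       725.4107     2,901.6429
  5       812.50       705.1380     3,525.6901
  6       812.50       685.4318     4,112.5911
  7       812.50       666.2764     4,663.9348
  8       812.50       647.6563     5,181.2503
  9       812.50       629.5565     5,666.0088
  10   25,812.50    19,441.5813   194,415.8134
  Σ                 25,804.8323   225,030.9667
P = 25,804.8323; D_Mac = 8.72050 half-year periods = 4.36025 yrs; D_mod = 4.23839 yrs.
DV01 ≈ 4.23839 × 25,804.8323 × 0.0001 = 10.937107.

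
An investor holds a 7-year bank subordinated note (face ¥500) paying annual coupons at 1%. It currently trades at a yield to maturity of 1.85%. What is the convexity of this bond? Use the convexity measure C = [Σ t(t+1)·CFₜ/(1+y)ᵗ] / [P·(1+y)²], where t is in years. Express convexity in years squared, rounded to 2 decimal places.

51.81

With y = 0.0185:
  t   CF        PV=CF/(1+0.0185)^t    t·PV        t(t+1)·PV
  1         5.00         4.9092         4.9092           9.8184
  2         5.00         4.8200         9.6400          28.9201
  3         5.00         4.7325        14.1974          56.7895
  4         5.00         4.6465        18.5860          92.9300
  5         5.00         4.5621        22.8105         136.8630
  6         5.00         4.4792        26.8754         188.1279
  7       505.00       444.1853     3,109.2968      24,874.3747
  Σ                    472.3347     3,206.3153      25,387.8235
P = 472.3347.
Convexity = Σ t(t+1)·PV / [P·(1+y)²] = 25,387.8235 / (472.3347 × 1.037342) = 51.81476.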